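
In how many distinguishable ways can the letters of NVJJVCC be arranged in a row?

630

NVJJVCC has 7 letters with C appearing twice, J appearing twice, and V appearing twice.
So there are 7! / (2!·2!·2!) = 630 distinguishable arrangements.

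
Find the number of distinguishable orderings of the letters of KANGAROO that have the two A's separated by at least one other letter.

7560

Total arrangements of KANGAROO: 8!/(2!·2!) = 10080.
Arrangements with the A's together: treat AA as one letter, giving (7)!/(2!) = 2520.
Subtracting, 10080 − 2520 = 7560 arrangements keep the A's apart.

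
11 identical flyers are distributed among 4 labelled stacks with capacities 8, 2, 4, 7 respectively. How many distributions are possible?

106

By stars and bars, unrestricted non-negative solutions to x_1+…+x_4 = 11 number C(11+3,3) = 364.
Subtract solutions that violate a single cap (substitute x_i' = x_i − (cap_i+1)): x_1 ≥ 9 gives C(5,3) = 10; x_2 ≥ 3 gives C(11,3) = 165; x_3 ≥ 5 gives C(9,3) = 84; x_4 ≥ 8 gives C(6,3) = 20. Together 279.
Add back pairs where two caps are both exceeded: 0 + 0 + 0 + 20 + 1 + 0 = 21.
By inclusion–exclusion the count is 364 − 279 + 21 = 106.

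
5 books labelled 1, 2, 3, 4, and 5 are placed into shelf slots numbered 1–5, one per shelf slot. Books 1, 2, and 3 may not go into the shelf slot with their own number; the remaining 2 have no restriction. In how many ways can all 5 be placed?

64

Let Aᵢ (for i ∈ {1, 2, 3}) be the placements that put book i in its forbidden shelf slot. Any j of these fix j positions, leaving (5−j)! ways to fill the rest, and there are C(3,j) ways to pick which j.
By inclusion–exclusion, the number of valid placements is Σ_{j=0}^{3} (−1)^j C(3,j)·(5−j)!.
Computing: 120 − 72 + 18 − 2 = 64.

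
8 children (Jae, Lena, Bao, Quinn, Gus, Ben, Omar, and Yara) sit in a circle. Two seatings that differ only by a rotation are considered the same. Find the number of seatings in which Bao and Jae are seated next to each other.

1440

Glue Bao and Jae into a block (2 internal orders). Seating 7 units around a circle gives (6)! arrangements.
So 2 × (6)! = 2 × 720 = 1440.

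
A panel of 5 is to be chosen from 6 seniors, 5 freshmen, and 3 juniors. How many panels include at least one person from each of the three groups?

1365

Unrestricted: C(14,5) = 2002 ways to pick any 5 of the 14.
Subtract selections that omit an entire group: no seniors → C(8,5) = 56; no freshmen → C(9,5) = 126; no juniors → C(11,5) = 462.
Add back selections omitting two groups (i.e. drawn from a single group): C(6,5) + C(5,5) + C(3,5) = 7.
By inclusion–exclusion: 2002 − 644 + 7 = 1365.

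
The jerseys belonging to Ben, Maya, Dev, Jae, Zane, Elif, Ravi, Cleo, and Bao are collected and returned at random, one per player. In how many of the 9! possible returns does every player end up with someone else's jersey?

Let Aᵢ be the assignments in which player i gets their old jersey. We want the size of the complement of A₁∪…∪A_9.
By inclusion–exclusion this is Σ_{j=0}^{9} (−1)^j C(9,j)·(9−j)!.
Computing: 362880 − 362880 + 181440 − 60480 + 15120 − 3024 + 504 − 72 + 9 − 1 = 133496.

133496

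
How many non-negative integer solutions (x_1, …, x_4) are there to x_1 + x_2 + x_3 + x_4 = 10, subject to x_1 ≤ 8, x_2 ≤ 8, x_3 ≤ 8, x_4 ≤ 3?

190

Without the upper bounds there are C(13,3) = 286 ways to split 10 among 4 variables.
Subtract solutions that violate a single cap (substitute x_i' = x_i − (cap_i+1)): x_1 ≥ 9 gives C(4,3) = 4; x_2 ≥ 9 gives C(4,3) = 4; x_3 ≥ 9 gives C(4,3) = 4; x_4 ≥ 4 gives C(9,3) = 84. Together 96.
No two caps can be exceeded simultaneously, so the pair terms are all 0.
By inclusion–exclusion the count is 286 − 96 + 0 = 190.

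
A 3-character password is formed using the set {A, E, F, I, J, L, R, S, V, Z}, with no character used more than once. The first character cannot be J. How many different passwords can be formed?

648

The first character has 10−1 = 9 choices (anything except J).
The remaining 2 characters are filled from the other 9 symbols without repetition: 9 × 8 = 72.
Total: 9 × 72 = 648.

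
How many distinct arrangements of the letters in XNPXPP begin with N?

Fix N in the first position and arrange the remaining 5 letters.
Those 5 letters have P appearing 3 times and X appearing twice, giving (5)!/(3!·2!) = 10.

10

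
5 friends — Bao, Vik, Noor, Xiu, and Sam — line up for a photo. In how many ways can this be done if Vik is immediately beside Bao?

48

Place the 3 others and the Vik-Bao pair as 4 objects in a line; the pair has 2 internal arrangements.
That gives 2 × 4! = 2 × 24 = 48.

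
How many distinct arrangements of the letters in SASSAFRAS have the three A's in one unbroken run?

Treat the 3 copies of A as a single block. The multiset to arrange is then {AAA, F, R, S, S, S, S}, 7 items in all.
That gives (7)!/(4!) = 210 arrangements.

210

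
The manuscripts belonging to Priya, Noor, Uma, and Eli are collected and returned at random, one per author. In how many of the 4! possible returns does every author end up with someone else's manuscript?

Count assignments avoiding every fixed point. For any j of the 4 authors fixed to their own manuscript, the other 4−j can be arranged in (4−j)! ways.
By inclusion–exclusion this is Σ_{j=0}^{4} (−1)^j C(4,j)·(4−j)!.
Computing: 24 − 24 + 12 − 4 + 1 = 9.

9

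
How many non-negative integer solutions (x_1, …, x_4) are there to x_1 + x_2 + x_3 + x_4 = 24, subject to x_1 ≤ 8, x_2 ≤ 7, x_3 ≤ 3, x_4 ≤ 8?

Ignoring the caps, the number of non-negative solutions to x_1+…+x_4 = 24 is C(27,3) = 2925.
Subtract solutions that violate a single cap (substitute x_i' = x_i − (cap_i+1)): x_1 ≥ 9 gives C(18,3) = 816; x_2 ≥ 8 gives C(19,3) = 969; x_3 ≥ 4 gives C(23,3) = 1771; x_4 ≥ 9 gives C(18,3) = 816. Together 4372.
Add back pairs where two caps are both exceeded: 120 + 364 + 84 + 455 + 120 + 364 = 1507.
Subtract triples: 20 + 0 + 10 + 20 = 50.
By inclusion–exclusion the count is 2925 − 4372 + 1507 − 50 = 10.

10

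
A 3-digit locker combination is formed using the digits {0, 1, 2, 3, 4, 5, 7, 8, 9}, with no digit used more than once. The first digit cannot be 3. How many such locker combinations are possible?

The first digit has 9−1 = 8 choices (anything except 3).
The remaining 2 digits are filled from the other 8 symbols without repetition: 8 × 7 = 56.
Total: 8 × 56 = 448.

448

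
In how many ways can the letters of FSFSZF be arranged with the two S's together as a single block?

Treat the 2 copies of S as a single block. The multiset to arrange is then {SS, F, F, F, Z}, 5 items in all.
That gives (5)!/(3!) = 20 arrangements.

20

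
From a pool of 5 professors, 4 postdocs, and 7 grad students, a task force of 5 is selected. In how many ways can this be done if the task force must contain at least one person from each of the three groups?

3010

Total 5-person selections from all 16: C(16,5) = 4368.
Subtract selections that omit an entire group: no professors → C(11,5) = 462; no postdocs → C(12,5) = 792; no grad students → C(9,5) = 126.
Add back selections omitting two groups (i.e. drawn from a single group): C(5,5) + C(4,5) + C(7,5) = 22.
By inclusion–exclusion: 4368 − 1380 + 22 = 3010.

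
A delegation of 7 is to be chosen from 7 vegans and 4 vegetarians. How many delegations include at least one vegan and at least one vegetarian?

Total 7-person selections from all 11: C(11,7) = 330.
Selections missing a whole group: no vegans → C(4,7) = 0; no vegetarians → C(7,7) = 1.
Both groups omitted at once is impossible, so 330 − 1 = 329.

329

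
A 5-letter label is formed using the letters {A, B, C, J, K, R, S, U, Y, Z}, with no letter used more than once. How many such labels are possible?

With no repetition, fill the 5 letters in order: 10 choices, then 9, down to 6.
That product is 10 × 9 × 8 × 7 × 6 = 30240.

30240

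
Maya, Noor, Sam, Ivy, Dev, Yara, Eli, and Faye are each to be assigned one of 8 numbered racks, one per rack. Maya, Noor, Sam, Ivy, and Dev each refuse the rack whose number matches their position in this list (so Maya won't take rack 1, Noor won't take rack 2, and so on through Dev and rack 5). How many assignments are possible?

Let Aᵢ (for 1 ≤ i ≤ 5) be the placements that put person i in their forbidden rack. Any j of these fix j positions, leaving (8−j)! ways to fill the rest, and there are C(5,j) ways to pick which j.
By inclusion–exclusion, the number of valid placements is Σ_{j=0}^{5} (−1)^j C(5,j)·(8−j)!.
Computing: 40320 − 25200 + 7200 − 1200 + 120 − 6 = 21234.

21234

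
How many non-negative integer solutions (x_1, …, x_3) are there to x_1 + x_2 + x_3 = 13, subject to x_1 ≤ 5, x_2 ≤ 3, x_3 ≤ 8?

10

By stars and bars, unrestricted non-negative solutions to x_1+…+x_3 = 13 number C(13+2,2) = 105.
Subtract solutions that violate a single cap (substitute x_i' = x_i − (cap_i+1)): x_1 ≥ 6 gives C(9,2) = 36; x_2 ≥ 4 gives C(11,2) = 55; x_3 ≥ 9 gives C(6,2) = 15. Together 106.
Add back pairs where two caps are both exceeded: 10 + 0 + 1 = 11.
By inclusion–exclusion the count is 105 − 106 + 11 = 10.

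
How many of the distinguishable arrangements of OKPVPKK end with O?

60

With the last slot taken by O, it remains to arrange the other 6 letters (KPVPKK).
Those 6 letters have K appearing 3 times and P appearing twice, giving (6)!/(3!·2!) = 60.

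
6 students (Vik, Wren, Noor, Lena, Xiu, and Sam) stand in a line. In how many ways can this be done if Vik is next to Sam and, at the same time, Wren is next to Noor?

96

Treat {Vik,Sam} as one block (2 orders) and {Wren,Noor} as another (2 orders).
That leaves 4 units to arrange: 2 × 2 × 4! = 4 × 24 = 96.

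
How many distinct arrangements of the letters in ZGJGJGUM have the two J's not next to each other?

2520

There are 8!/(3!·2!) = 3360 arrangements of ZGJGJGUM in total.
If the two J's are adjacent, glue them into one block, leaving 7 items to arrange: (7)!/(3!) = 840 ways.
Hence 3360 − 840 = 2520.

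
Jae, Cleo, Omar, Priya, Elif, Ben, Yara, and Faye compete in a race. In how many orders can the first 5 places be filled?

There are 8 choices for 1st place, 7 for 2nd, and so on down to 4 for position 5.
That gives 8 × 7 × 6 × 5 × 4 = 6720.

6720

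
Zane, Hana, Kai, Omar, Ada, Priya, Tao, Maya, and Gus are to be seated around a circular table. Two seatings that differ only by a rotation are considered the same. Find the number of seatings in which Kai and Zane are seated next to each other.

Treat {Kai, Zane} as one unit (2 internal orders) and seat the resulting 8 units around the table: (7)! circular arrangements.
So 2 × (7)! = 2 × 5040 = 10080.

10080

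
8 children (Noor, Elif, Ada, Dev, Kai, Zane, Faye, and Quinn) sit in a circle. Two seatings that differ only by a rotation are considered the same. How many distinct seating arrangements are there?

Seat Noor anywhere (absorbing the rotational symmetry), then permute the other 7: (7)! = 5040.

5040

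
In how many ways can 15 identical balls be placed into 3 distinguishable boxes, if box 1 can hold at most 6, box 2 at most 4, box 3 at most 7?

By stars and bars, unrestricted non-negative solutions to x_1+…+x_3 = 15 number C(15+2,2) = 136.
Subtract solutions that violate a single cap (substitute x_i' = x_i − (cap_i+1)): x_1 ≥ 7 gives C(10,2) = 45; x_2 ≥ 5 gives C(12,2) = 66; x_3 ≥ 8 gives C(9,2) = 36. Together 147.
Add back pairs where two caps are both exceeded: 10 + 1 + 6 = 17.
By inclusion–exclusion the count is 136 − 147 + 17 = 6.

6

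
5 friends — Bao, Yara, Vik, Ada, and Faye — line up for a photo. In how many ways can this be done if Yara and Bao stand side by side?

48

Glue Yara and Bao into one block (2 internal orders), leaving 4 units to arrange in a row.
That gives 2 × 4! = 2 × 24 = 48.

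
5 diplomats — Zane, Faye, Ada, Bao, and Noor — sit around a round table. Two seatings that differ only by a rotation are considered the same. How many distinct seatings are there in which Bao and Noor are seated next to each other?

12

Treat {Bao, Noor} as one unit (2 internal orders) and seat the resulting 4 units around the table: (3)! circular arrangements.
So 2 × (3)! = 2 × 6 = 12.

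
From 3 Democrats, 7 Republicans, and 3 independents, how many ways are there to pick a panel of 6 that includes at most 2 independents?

1596

Split by how many independents are chosen (0 through 2).
Sum: C(3,0)·C(10,6) + C(3,1)·C(10,5) + C(3,2)·C(10,4) = 210 + 756 + 630 = 1596.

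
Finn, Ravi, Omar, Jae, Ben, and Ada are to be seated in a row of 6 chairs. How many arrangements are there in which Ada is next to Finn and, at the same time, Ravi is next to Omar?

Treat {Ada,Finn} as one block (2 orders) and {Ravi,Omar} as another (2 orders).
That leaves 4 units to arrange: 2 × 2 × 4! = 4 × 24 = 96.

96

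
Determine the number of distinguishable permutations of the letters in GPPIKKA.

The 7 letters of GPPIKKA have repeats: K appearing twice and P appearing twice.
So there are 7! / (2!·2!) = 1260 distinguishable arrangements.

1260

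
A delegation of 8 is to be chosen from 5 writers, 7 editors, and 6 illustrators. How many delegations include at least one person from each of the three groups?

Unrestricted: C(18,8) = 43758 ways to pick any 8 of the 18.
Selections missing a whole group: no writers → C(13,8) = 1287; no editors → C(11,8) = 165; no illustrators → C(12,8) = 495.
Add back selections omitting two groups (i.e. drawn from a single group): C(5,8) + C(7,8) + C(6,8) = 0.
By inclusion–exclusion: 43758 − 1947 + 0 = 41811.

41811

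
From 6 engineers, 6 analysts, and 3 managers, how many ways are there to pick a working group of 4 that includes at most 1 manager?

Split by how many managers are chosen (0 through 1).
Sum: C(3,0)·C(12,4) + C(3,1)·C(12,3) = 495 + 660 = 1155.

1155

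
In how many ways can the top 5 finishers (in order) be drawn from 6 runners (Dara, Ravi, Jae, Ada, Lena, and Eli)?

720

There are 6 choices for 1st place, 5 for 2nd, and so on down to 2 for position 5.
That gives 6 × 5 × 4 × 3 × 2 = 720.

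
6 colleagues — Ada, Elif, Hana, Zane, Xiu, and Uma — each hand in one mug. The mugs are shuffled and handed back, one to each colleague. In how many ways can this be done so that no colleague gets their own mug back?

This is the derangement count D_6: permutations of 6 items with no fixed point.
By inclusion–exclusion this is Σ_{j=0}^{6} (−1)^j C(6,j)·(6−j)!.
Computing: 720 − 720 + 360 − 120 + 30 − 6 + 1 = 265.

265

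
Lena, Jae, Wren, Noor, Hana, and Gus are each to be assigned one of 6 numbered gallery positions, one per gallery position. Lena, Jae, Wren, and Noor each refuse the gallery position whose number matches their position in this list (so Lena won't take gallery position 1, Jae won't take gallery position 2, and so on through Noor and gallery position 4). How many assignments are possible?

Let Aᵢ (for 1 ≤ i ≤ 4) be the placements that put person i in their forbidden gallery position. Any j of these fix j positions, leaving (6−j)! ways to fill the rest, and there are C(4,j) ways to pick which j.
By inclusion–exclusion, the number of valid placements is Σ_{j=0}^{4} (−1)^j C(4,j)·(6−j)!.
Computing: 720 − 480 + 144 − 24 + 2 = 362.

362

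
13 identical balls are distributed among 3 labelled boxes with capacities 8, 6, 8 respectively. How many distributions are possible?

Without the upper bounds there are C(15,2) = 105 ways to split 13 among 3 boxes.
Subtract solutions that violate a single cap (substitute x_i' = x_i − (cap_i+1)): x_1 ≥ 9 gives C(6,2) = 15; x_2 ≥ 7 gives C(8,2) = 28; x_3 ≥ 9 gives C(6,2) = 15. Together 58.
No two caps can be exceeded simultaneously, so the pair terms are all 0.
By inclusion–exclusion the count is 105 − 58 + 0 = 47.

47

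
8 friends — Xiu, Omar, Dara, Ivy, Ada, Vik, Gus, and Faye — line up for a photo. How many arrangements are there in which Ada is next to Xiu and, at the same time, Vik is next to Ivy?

Treat {Ada,Xiu} as one block (2 orders) and {Vik,Ivy} as another (2 orders).
That leaves 6 units to arrange: 2 × 2 × 6! = 4 × 720 = 2880.

2880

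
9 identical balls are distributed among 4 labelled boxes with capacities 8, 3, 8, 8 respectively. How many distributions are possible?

Ignoring the caps, the number of non-negative solutions to x_1+…+x_4 = 9 is C(12,3) = 220.
Subtract solutions that violate a single cap (substitute x_i' = x_i − (cap_i+1)): x_1 ≥ 9 gives C(3,3) = 1; x_2 ≥ 4 gives C(8,3) = 56; x_3 ≥ 9 gives C(3,3) = 1; x_4 ≥ 9 gives C(3,3) = 1. Together 59.
No two caps can be exceeded simultaneously, so the pair terms are all 0.
By inclusion–exclusion the count is 220 − 59 + 0 = 161.

161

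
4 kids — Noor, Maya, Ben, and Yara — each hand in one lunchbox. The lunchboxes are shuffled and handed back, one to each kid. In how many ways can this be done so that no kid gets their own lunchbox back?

Count assignments avoiding every fixed point. For any j of the 4 kids fixed to their own lunchbox, the other 4−j can be arranged in (4−j)! ways.
By inclusion–exclusion this is Σ_{j=0}^{4} (−1)^j C(4,j)·(4−j)!.
Computing: 24 − 24 + 12 − 4 + 1 = 9.

9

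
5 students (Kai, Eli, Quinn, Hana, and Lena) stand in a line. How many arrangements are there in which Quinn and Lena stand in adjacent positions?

Glue Quinn and Lena into one block (2 internal orders), leaving 4 units to arrange in a row.
That gives 2 × 4! = 2 × 24 = 48.

48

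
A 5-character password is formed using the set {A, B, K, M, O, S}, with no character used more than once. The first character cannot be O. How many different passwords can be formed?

600

The first character has 6−1 = 5 choices (anything except O).
The remaining 4 characters are filled from the other 5 symbols without repetition: 5 × 4 × 3 × 2 = 120.
Total: 5 × 120 = 600.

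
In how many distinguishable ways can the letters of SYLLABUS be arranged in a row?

The 8 letters of SYLLABUS have repeats: L appearing twice and S appearing twice.
So there are 8! / (2!·2!) = 10080 distinguishable arrangements.

10080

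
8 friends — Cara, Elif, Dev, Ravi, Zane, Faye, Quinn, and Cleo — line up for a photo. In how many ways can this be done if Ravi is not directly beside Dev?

There are 8! = 40320 arrangements in all. If Ravi and Dev are adjacent, merging them into one block gives 2·(7)! = 10080 arrangements.
So 40320 − 10080 = 30240 arrangements keep them apart.

30240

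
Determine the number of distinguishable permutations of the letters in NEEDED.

60

NEEDED has 6 letters with D appearing twice and E appearing 3 times.
Dividing 6! = 720 by 3!·2! = 12 for the repeated letters gives 60.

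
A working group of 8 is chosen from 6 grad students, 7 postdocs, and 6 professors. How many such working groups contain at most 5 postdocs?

75108

Split by how many postdocs are chosen (0 through 5).
Sum: C(7,0)·C(12,8) + C(7,1)·C(12,7) + C(7,2)·C(12,6) + C(7,3)·C(12,5) + C(7,4)·C(12,4) + C(7,5)·C(12,3) = 495 + 5544 + 19404 + 27720 + 17325 + 4620 = 75108.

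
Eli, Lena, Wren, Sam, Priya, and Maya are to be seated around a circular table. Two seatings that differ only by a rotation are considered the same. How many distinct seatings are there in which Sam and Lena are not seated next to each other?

All circular seatings of 6 people number (5)! = 120.
Seatings with Sam beside Lena: treat them as a block with 2 internal orders, giving 2 × (4)! = 48.
Subtracting, 120 − 48 = 72.

72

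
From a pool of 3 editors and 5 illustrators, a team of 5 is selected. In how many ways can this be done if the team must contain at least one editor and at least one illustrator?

55

Total 5-person selections from all 8: C(8,5) = 56.
Subtract selections that omit an entire group: no editors → C(5,5) = 1; no illustrators → C(3,5) = 0.
Both groups omitted at once is impossible, so 56 − 1 = 55.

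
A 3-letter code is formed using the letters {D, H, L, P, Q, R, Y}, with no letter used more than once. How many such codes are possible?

Choose and order 3 of the 7 symbols: the first letter has 7 options, the next 6, then 5.
7 × 6 × 5 = 210.

210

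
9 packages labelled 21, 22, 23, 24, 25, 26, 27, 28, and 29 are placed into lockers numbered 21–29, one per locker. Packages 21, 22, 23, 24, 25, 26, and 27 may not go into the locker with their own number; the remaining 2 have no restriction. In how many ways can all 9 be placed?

Let Aᵢ (for 21 ≤ i ≤ 27) be the placements that put package i in its forbidden locker. Any j of these fix j positions, leaving (9−j)! ways to fill the rest, and there are C(7,j) ways to pick which j.
By inclusion–exclusion, the number of valid placements is Σ_{j=0}^{7} (−1)^j C(7,j)·(9−j)!.
Computing: 362880 − 282240 + 105840 − 25200 + 4200 − 504 + 42 − 2 = 165016.

165016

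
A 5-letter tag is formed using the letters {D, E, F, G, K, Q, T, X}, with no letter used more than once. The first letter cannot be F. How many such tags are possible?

The first letter has 8−1 = 7 choices (anything except F).
The remaining 4 letters are filled from the other 7 symbols without repetition: 7 × 6 × 5 × 4 = 840.
Total: 7 × 840 = 5880.

5880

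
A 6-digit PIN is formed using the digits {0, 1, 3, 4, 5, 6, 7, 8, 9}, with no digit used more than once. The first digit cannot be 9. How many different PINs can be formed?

The first digit has 9−1 = 8 choices (anything except 9).
The remaining 5 digits are filled from the other 8 symbols without repetition: 8 × 7 × 6 × 5 × 4 = 6720.
Total: 8 × 6720 = 53760.

53760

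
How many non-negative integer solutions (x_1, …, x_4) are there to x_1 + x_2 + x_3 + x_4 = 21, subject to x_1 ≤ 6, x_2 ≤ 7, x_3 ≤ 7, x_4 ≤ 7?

Ignoring the caps, the number of non-negative solutions to x_1+…+x_4 = 21 is C(24,3) = 2024.
Subtract solutions that violate a single cap (substitute x_i' = x_i − (cap_i+1)): x_1 ≥ 7 gives C(17,3) = 680; x_2 ≥ 8 gives C(16,3) = 560; x_3 ≥ 8 gives C(16,3) = 560; x_4 ≥ 8 gives C(16,3) = 560. Together 2360.
Add back pairs where two caps are both exceeded: 84 + 84 + 84 + 56 + 56 + 56 = 420.
By inclusion–exclusion the count is 2024 − 2360 + 420 = 84.

84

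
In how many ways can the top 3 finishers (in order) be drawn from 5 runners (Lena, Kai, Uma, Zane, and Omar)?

60

There are 5 choices for 1st place, 4 for 2nd, and 3 for 3rd.
That gives 5 × 4 × 3 = 60.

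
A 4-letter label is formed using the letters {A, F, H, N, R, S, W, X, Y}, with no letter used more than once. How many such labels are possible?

With no repetition, fill the 4 letters in order: 9 choices, then 8, down to 6.
That product is 9 × 8 × 7 × 6 = 3024.

3024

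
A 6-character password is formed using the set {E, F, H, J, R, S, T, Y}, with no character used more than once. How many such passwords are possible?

20160

Choose and order 6 of the 8 symbols: the first character has 8 options, the next 7, and so on down to 3.
That product is 8 × 7 × 6 × 5 × 4 × 3 = 20160.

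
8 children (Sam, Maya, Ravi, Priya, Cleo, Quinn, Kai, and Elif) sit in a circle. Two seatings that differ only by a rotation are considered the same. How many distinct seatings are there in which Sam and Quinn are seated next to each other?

1440

Glue Sam and Quinn into a block (2 internal orders). Seating 7 units around a circle gives (6)! arrangements.
So 2 × (6)! = 2 × 720 = 1440.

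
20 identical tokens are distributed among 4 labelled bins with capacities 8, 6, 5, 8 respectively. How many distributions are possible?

Ignoring the caps, the number of non-negative solutions to x_1+…+x_4 = 20 is C(23,3) = 1771.
Subtract solutions that violate a single cap (substitute x_i' = x_i − (cap_i+1)): x_1 ≥ 9 gives C(14,3) = 364; x_2 ≥ 7 gives C(16,3) = 560; x_3 ≥ 6 gives C(17,3) = 680; x_4 ≥ 9 gives C(14,3) = 364. Together 1968.
Add back pairs where two caps are both exceeded: 35 + 56 + 10 + 120 + 35 + 56 = 312.
By inclusion–exclusion the count is 1771 − 1968 + 312 = 115.

115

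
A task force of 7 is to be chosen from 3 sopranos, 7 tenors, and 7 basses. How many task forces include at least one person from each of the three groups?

Total 7-person selections from all 17: C(17,7) = 19448.
Subtract selections that omit an entire group: no sopranos → C(14,7) = 3432; no tenors → C(10,7) = 120; no basses → C(10,7) = 120.
Add back selections omitting two groups (i.e. drawn from a single group): C(3,7) + C(7,7) + C(7,7) = 2.
By inclusion–exclusion: 19448 − 3672 + 2 = 15778.

15778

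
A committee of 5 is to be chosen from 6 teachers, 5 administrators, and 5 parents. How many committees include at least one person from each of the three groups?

3200

Total 5-person selections from all 16: C(16,5) = 4368.
Subtract selections that omit an entire group: no teachers → C(10,5) = 252; no administrators → C(11,5) = 462; no parents → C(11,5) = 462.
Add back selections omitting two groups (i.e. drawn from a single group): C(6,5) + C(5,5) + C(5,5) = 8.
By inclusion–exclusion: 4368 − 1176 + 8 = 3200.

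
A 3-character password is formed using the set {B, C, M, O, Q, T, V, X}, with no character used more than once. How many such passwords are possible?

Choose and order 3 of the 8 symbols: the first character has 8 options, the next 7, then 6.
That product is 8 × 7 × 6 = 336.

336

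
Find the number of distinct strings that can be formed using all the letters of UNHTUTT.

420

The 7 letters of UNHTUTT have repeats: T appearing 3 times and U appearing twice.
Dividing 7! = 5040 by 3!·2! = 12 for the repeated letters gives 420.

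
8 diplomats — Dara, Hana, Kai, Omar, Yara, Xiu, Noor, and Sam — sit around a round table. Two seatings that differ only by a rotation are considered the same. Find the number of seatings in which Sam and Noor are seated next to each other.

Glue Sam and Noor into a block (2 internal orders). Seating 7 units around a circle gives (6)! arrangements.
So 2 × (6)! = 2 × 720 = 1440.

1440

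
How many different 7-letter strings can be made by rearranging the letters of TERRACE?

The 7 letters of TERRACE have repeats: E appearing twice and R appearing twice.
Dividing 7! = 5040 by 2!·2! = 4 for the repeated letters gives 1260.

1260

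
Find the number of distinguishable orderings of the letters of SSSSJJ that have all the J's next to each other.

Treat the 2 copies of J as a single block. The multiset to arrange is then {JJ, S, S, S, S}, 5 items in all.
That gives (5)!/(4!) = 5 arrangements.

5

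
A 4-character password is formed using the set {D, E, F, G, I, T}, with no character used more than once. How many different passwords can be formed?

360

This is a permutation of 4 out of 6: P(6,4) = 6!/2!.
That product is 6 × 5 × 4 × 3 = 360.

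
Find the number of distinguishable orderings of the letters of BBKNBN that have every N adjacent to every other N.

Treat the 2 copies of N as a single block. The multiset to arrange is then {NN, B, B, B, K}, 5 items in all.
That gives (5)!/(3!) = 20 arrangements.

20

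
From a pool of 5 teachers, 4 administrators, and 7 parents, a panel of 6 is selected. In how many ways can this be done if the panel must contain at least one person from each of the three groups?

Total 6-person selections from all 16: C(16,6) = 8008.
Subtract selections that omit an entire group: no teachers → C(11,6) = 462; no administrators → C(12,6) = 924; no parents → C(9,6) = 84.
Add back selections omitting two groups (i.e. drawn from a single group): C(5,6) + C(4,6) + C(7,6) = 7.
By inclusion–exclusion: 8008 − 1470 + 7 = 6545.

6545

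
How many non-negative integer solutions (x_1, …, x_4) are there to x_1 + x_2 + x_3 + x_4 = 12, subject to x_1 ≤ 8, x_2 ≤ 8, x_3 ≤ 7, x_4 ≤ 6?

324

By stars and bars, unrestricted non-negative solutions to x_1+…+x_4 = 12 number C(12+3,3) = 455.
Subtract solutions that violate a single cap (substitute x_i' = x_i − (cap_i+1)): x_1 ≥ 9 gives C(6,3) = 20; x_2 ≥ 9 gives C(6,3) = 20; x_3 ≥ 8 gives C(7,3) = 35; x_4 ≥ 7 gives C(8,3) = 56. Together 131.
No two caps can be exceeded simultaneously, so the pair terms are all 0.
By inclusion–exclusion the count is 455 − 131 + 0 = 324.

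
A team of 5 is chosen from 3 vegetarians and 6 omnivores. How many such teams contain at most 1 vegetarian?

51

Split by how many vegetarians are chosen (0 through 1).
Sum: C(3,0)·C(6,5) + C(3,1)·C(6,4) = 6 + 45 = 51.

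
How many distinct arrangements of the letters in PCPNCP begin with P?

With the first slot taken by P, it remains to arrange the other 5 letters (CPNCP).
Those 5 letters have C appearing twice and P appearing twice, giving (5)!/(2!·2!) = 30.

30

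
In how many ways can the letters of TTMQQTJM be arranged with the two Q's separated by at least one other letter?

1260

There are 8!/(3!·2!·2!) = 1680 arrangements of TTMQQTJM in total.
If the two Q's are adjacent, glue them into one block, leaving 7 items to arrange: (7)!/(3!·2!) = 420 ways.
Subtracting, 1680 − 420 = 1260 arrangements keep the Q's apart.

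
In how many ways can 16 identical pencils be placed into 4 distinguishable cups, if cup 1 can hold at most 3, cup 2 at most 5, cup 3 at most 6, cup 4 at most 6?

34

Ignoring the caps, the number of non-negative solutions to x_1+…+x_4 = 16 is C(19,3) = 969.
Subtract solutions that violate a single cap (substitute x_i' = x_i − (cap_i+1)): x_1 ≥ 4 gives C(15,3) = 455; x_2 ≥ 6 gives C(13,3) = 286; x_3 ≥ 7 gives C(12,3) = 220; x_4 ≥ 7 gives C(12,3) = 220. Together 1181.
Add back pairs where two caps are both exceeded: 84 + 56 + 56 + 20 + 20 + 10 = 246.
By inclusion–exclusion the count is 969 − 1181 + 246 = 34.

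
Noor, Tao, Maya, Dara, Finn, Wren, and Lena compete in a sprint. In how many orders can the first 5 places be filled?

There are 7 choices for 1st place, 6 for 2nd, and so on down to 3 for position 5.
That gives 7 × 6 × 5 × 4 × 3 = 2520.

2520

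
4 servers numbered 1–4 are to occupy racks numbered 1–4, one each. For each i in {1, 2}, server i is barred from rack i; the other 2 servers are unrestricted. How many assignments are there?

14

Let Aᵢ (for i ∈ {1, 2}) be the placements that put server i in its forbidden rack. Any j of these fix j positions, leaving (4−j)! ways to fill the rest, and there are C(2,j) ways to pick which j.
By inclusion–exclusion, the number of valid placements is Σ_{j=0}^{2} (−1)^j C(2,j)·(4−j)!.
Computing: 24 − 12 + 2 = 14.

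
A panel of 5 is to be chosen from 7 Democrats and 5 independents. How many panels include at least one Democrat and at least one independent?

770

Total 5-person selections from all 12: C(12,5) = 792.
Selections missing a whole group: no Democrats → C(5,5) = 1; no independents → C(7,5) = 21.
Both groups omitted at once is impossible, so 792 − 22 = 770.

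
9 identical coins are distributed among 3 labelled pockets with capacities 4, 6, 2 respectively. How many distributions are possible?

Ignoring the caps, the number of non-negative solutions to x_1+…+x_3 = 9 is C(11,2) = 55.
Subtract solutions that violate a single cap (substitute x_i' = x_i − (cap_i+1)): x_1 ≥ 5 gives C(6,2) = 15; x_2 ≥ 7 gives C(4,2) = 6; x_3 ≥ 3 gives C(8,2) = 28. Together 49.
Add back pairs where two caps are both exceeded: 0 + 3 + 0 = 3.
By inclusion–exclusion the count is 55 − 49 + 3 = 9.

9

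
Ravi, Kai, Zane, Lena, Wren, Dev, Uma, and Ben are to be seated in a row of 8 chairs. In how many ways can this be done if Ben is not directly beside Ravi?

Of the 8! = 40320 arrangements, those with Ben and Ravi adjacent number 2 × 7! = 10080 (treat the pair as a block with 2 internal orders).
Complementary counting: 40320 − 10080 = 30240.

30240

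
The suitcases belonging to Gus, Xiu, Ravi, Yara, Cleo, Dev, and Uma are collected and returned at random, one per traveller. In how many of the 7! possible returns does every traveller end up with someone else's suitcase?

1854

Count assignments avoiding every fixed point. For any j of the 7 travellers fixed to their own suitcase, the other 7−j can be arranged in (7−j)! ways.
By inclusion–exclusion this is Σ_{j=0}^{7} (−1)^j C(7,j)·(7−j)!.
Computing: 5040 − 5040 + 2520 − 840 + 210 − 42 + 7 − 1 = 1854.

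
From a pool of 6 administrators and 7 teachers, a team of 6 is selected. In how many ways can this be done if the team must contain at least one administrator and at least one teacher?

Unrestricted: C(13,6) = 1716 ways to pick any 6 of the 13.
Selections missing a whole group: no administrators → C(7,6) = 7; no teachers → C(6,6) = 1.
Both groups omitted at once is impossible, so 1716 − 8 = 1708.

1708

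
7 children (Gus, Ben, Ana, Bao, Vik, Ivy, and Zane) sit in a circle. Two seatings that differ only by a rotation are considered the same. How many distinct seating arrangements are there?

Around a circle, 7 distinct people have 7!/7 = (6)! = 720 rotationally distinct seatings.

720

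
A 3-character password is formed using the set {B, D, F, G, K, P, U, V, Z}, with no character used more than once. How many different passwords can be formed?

504

This is a permutation of 3 out of 9: P(9,3) = 9!/6!.
That product is 9 × 8 × 7 = 504.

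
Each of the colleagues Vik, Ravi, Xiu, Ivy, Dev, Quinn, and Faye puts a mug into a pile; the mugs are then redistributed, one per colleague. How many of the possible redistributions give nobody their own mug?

This is the derangement count D_7: permutations of 7 items with no fixed point.
By inclusion–exclusion this is Σ_{j=0}^{7} (−1)^j C(7,j)·(7−j)!.
Computing: 5040 − 5040 + 2520 − 840 + 210 − 42 + 7 − 1 = 1854.

1854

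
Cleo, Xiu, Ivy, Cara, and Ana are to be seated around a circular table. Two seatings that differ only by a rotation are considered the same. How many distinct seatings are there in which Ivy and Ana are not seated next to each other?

12

All circular seatings of 5 people number (4)! = 24.
Seatings with Ivy beside Ana: treat them as a block with 2 internal orders, giving 2 × (3)! = 12.
Subtracting, 24 − 12 = 12.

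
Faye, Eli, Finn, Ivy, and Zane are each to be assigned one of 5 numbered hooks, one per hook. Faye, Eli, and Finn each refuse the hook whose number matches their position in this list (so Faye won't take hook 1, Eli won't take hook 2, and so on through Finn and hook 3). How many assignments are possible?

64

Let Aᵢ (for i ∈ {1, 2, 3}) be the placements that put person i in their forbidden hook. Any j of these fix j positions, leaving (5−j)! ways to fill the rest, and there are C(3,j) ways to pick which j.
By inclusion–exclusion, the number of valid placements is Σ_{j=0}^{3} (−1)^j C(3,j)·(5−j)!.
Computing: 120 − 72 + 18 − 2 = 64.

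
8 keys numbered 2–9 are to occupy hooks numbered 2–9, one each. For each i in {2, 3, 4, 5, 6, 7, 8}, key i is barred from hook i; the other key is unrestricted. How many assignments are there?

16687

Let Aᵢ (for 2 ≤ i ≤ 8) be the placements that put key i in its forbidden hook. Any j of these fix j positions, leaving (8−j)! ways to fill the rest, and there are C(7,j) ways to pick which j.
By inclusion–exclusion, the number of valid placements is Σ_{j=0}^{7} (−1)^j C(7,j)·(8−j)!.
Computing: 40320 − 35280 + 15120 − 4200 + 840 − 126 + 14 − 1 = 16687.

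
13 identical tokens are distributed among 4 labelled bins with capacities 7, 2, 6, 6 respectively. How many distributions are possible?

By stars and bars, unrestricted non-negative solutions to x_1+…+x_4 = 13 number C(13+3,3) = 560.
Subtract solutions that violate a single cap (substitute x_i' = x_i − (cap_i+1)): x_1 ≥ 8 gives C(8,3) = 56; x_2 ≥ 3 gives C(13,3) = 286; x_3 ≥ 7 gives C(9,3) = 84; x_4 ≥ 7 gives C(9,3) = 84. Together 510.
Add back pairs where two caps are both exceeded: 10 + 0 + 0 + 20 + 20 + 0 = 50.
By inclusion–exclusion the count is 560 − 510 + 50 = 100.

100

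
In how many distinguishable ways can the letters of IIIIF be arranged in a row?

5

IIIIF has 5 letters with I appearing 4 times.
The number of distinct arrangements is 5!/(4!) = 120/24 = 5.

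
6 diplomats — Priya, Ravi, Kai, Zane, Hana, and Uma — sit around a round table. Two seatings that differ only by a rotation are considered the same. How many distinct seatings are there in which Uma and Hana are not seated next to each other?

All circular seatings of 6 people number (5)! = 120.
Those with Uma next to Hana: fuse the pair into one unit and seat 5 units around a circle — 2·(4)! = 48.
Subtracting, 120 − 48 = 72.

72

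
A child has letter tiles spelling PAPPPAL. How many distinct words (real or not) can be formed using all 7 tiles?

The 7 letters of PAPPPAL have repeats: A appearing twice and P appearing 4 times.
Dividing 7! = 5040 by 4!·2! = 48 for the repeated letters gives 105.

105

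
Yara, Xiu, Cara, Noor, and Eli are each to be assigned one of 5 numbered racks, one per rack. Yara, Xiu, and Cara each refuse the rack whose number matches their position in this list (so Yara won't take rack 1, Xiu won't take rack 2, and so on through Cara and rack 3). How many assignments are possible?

64

Let Aᵢ (for i ∈ {1, 2, 3}) be the placements that put person i in their forbidden rack. Any j of these fix j positions, leaving (5−j)! ways to fill the rest, and there are C(3,j) ways to pick which j.
By inclusion–exclusion, the number of valid placements is Σ_{j=0}^{3} (−1)^j C(3,j)·(5−j)!.
Computing: 120 − 72 + 18 − 2 = 64.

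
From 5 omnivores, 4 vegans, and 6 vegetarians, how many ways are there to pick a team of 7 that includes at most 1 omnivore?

1170

Split by how many omnivores are chosen (0 through 1).
Sum: C(5,0)·C(10,7) + C(5,1)·C(10,6) = 120 + 1050 = 1170.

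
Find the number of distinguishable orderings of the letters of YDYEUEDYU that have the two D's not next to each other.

There are 9!/(3!·2!·2!·2!) = 7560 arrangements of YDYEUEDYU in total.
Arrangements with the D's together: treat DD as one letter, giving (8)!/(3!·2!·2!) = 1680.
Subtracting, 7560 − 1680 = 5880 arrangements keep the D's apart.

5880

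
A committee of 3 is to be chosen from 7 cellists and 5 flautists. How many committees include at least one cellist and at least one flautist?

With no constraint there are C(12,3) = 220 possible selections.
Subtract selections that omit an entire group: no cellists → C(5,3) = 10; no flautists → C(7,3) = 35.
Both groups omitted at once is impossible, so 220 − 45 = 175.

175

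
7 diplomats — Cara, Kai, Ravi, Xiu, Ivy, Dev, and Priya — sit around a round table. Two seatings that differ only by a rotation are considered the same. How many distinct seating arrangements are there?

720

Seat Cara anywhere (absorbing the rotational symmetry), then permute the other 6: (6)! = 720.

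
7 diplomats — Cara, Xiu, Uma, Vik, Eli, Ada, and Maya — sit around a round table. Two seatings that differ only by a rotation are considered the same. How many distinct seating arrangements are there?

720

Fix one person's seat to break rotational symmetry; the remaining 6 people can be arranged in (6)! = 720 ways.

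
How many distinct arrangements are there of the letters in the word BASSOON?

1260

The 7 letters of BASSOON have repeats: O appearing twice and S appearing twice.
Dividing 7! = 5040 by 2!·2! = 4 for the repeated letters gives 1260.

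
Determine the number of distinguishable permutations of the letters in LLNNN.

10

LLNNN has 5 letters with L appearing twice and N appearing 3 times.
The number of distinct arrangements is 5!/(3!·2!) = 120/12 = 10.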